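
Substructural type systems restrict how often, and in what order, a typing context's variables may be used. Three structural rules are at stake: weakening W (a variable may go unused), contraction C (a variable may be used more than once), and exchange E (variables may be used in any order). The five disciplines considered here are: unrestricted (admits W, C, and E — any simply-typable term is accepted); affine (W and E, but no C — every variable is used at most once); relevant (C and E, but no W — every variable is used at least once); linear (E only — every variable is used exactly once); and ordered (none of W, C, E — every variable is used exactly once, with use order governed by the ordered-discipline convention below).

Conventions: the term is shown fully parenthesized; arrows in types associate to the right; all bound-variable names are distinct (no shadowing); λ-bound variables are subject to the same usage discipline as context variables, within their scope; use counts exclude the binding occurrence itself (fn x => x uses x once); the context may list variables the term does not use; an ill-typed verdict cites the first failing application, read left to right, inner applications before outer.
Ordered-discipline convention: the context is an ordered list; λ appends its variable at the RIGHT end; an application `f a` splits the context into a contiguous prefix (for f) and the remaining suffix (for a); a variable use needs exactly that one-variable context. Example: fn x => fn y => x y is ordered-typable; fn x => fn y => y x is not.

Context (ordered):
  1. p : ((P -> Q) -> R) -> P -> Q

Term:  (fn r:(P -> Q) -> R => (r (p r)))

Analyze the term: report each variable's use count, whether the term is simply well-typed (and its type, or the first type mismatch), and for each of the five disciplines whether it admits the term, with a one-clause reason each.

variable uses: p: 1, r [bound]: 2
uses in reading order: r, p, r
typing: well-typed at ((P -> Q) -> R) -> R
ordered: ✗, needs contraction — r ×2
linear: ✗, needs contraction — r ×2
affine: ✗, needs contraction — r ×2
relevant: ✓, p, r: all used, weakening unneeded
unrestricted: ✓, type-checks (((P -> Q) -> R) -> R) and nothing is barred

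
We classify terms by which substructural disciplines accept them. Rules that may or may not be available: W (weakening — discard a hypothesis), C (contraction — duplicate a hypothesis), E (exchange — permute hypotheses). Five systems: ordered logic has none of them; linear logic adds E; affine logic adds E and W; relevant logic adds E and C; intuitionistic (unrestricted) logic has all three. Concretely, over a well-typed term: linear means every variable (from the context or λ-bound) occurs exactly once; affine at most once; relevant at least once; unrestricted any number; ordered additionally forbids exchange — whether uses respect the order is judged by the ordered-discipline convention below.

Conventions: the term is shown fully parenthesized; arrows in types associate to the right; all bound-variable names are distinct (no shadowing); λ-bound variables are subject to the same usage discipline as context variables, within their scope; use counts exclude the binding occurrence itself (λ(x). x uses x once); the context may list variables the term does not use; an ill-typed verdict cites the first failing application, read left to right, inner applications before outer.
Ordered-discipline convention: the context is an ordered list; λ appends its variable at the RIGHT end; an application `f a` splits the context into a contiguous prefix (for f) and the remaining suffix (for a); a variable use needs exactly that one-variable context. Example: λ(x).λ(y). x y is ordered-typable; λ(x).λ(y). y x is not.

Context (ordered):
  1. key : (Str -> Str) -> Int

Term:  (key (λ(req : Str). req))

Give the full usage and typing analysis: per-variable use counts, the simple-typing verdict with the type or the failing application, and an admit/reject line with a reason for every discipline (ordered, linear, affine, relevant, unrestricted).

counts: key: 1; req (λ-bound): 1
uses in reading order: key, req
typing: ✓ — Int
ordered: ✓ — one use each (key, req); ordered split holds
linear: ✓ — exactly-once usage across key, req
affine: ✓ — at most one use each (key, req)
relevant: ✓ — every one of key, req appears
unrestricted: ✓ — typability at Int is all that's needed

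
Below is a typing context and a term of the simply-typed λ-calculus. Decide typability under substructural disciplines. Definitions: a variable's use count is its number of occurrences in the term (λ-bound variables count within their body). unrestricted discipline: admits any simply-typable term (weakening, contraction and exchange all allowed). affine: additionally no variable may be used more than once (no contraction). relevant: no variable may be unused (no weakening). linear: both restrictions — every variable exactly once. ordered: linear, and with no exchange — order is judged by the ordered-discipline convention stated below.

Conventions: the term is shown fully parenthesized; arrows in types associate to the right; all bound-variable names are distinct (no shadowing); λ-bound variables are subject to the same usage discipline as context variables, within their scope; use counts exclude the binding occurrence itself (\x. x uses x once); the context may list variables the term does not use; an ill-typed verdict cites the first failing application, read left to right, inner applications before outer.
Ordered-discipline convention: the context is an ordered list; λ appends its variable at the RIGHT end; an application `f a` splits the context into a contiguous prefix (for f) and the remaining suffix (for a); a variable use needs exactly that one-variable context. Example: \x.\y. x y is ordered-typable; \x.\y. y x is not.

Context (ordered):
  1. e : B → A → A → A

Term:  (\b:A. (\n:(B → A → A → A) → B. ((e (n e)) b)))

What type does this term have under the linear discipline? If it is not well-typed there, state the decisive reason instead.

not well-typed under linear — needs contraction — e ×2
variable uses: e: 2×; b (bound): 1×; n (bound): 1×
use order (left to right): e, n, e, b
typing: the term checks, with type A → ((B → A → A → A) → B) → A → A
all disciplines: ordered ✗; linear ✗; affine ✗; relevant ✓; unrestricted ✓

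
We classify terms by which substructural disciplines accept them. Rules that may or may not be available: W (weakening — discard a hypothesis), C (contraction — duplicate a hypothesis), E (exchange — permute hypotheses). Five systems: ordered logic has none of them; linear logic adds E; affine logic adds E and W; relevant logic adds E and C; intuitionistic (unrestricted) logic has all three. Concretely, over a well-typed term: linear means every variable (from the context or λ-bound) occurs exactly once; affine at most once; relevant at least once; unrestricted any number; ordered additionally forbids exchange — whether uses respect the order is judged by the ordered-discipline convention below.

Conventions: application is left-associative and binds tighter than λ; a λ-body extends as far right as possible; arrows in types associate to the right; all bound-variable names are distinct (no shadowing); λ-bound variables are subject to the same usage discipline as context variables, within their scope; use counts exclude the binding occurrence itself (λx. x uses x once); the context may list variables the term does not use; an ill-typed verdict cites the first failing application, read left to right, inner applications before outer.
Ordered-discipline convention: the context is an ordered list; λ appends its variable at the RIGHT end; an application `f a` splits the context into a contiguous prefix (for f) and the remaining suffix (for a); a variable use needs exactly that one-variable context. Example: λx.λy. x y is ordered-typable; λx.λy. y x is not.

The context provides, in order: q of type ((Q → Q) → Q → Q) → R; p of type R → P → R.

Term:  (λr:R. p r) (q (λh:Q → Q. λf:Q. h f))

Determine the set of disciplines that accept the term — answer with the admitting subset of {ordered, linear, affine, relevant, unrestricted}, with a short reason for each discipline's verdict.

admitting disciplines: linear, affine, relevant, unrestricted
variable uses: q: 1; p: 1; r (bound): 1; h (bound): 1; f (bound): 1
use order (left to right): p, r, q, h, f
typing: the term checks, with type P → R
ordered: ✗, no contiguous prefix/suffix split fits p, r, q, h, f
linear: ✓, exactly-once usage across q, p, r, h, f
affine: ✓, none of q, p, r, h, f used more than once
relevant: ✓, at least one use each (q, p, r, h, f)
unrestricted: ✓, well-typed at P → R; no restrictions here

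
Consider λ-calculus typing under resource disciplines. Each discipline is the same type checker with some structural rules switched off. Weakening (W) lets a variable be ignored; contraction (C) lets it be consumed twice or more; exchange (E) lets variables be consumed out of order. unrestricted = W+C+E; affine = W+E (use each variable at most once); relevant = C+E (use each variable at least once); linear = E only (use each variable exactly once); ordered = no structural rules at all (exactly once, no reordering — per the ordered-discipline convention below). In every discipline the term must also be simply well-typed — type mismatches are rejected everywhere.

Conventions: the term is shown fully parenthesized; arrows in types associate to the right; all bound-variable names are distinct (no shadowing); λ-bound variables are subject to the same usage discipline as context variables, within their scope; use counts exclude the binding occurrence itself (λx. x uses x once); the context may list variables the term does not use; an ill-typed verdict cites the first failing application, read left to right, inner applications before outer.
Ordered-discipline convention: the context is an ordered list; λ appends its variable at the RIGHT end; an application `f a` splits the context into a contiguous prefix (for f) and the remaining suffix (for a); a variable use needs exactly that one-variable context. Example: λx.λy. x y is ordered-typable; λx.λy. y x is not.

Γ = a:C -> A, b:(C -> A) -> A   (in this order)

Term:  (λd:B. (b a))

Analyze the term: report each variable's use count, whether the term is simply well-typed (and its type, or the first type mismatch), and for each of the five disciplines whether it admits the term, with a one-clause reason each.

counts: a=1; b=1; d (bound)=0
use order (left to right): b, a
typing: well-typed — term : B -> A
ordered: ✗, unused: d — weakening required
linear: ✗, unused: d — weakening required
affine: ✓, none of a, b, d used more than once
relevant: ✗, unused: d — weakening required
unrestricted: ✓, type-checks (B -> A) and nothing is barred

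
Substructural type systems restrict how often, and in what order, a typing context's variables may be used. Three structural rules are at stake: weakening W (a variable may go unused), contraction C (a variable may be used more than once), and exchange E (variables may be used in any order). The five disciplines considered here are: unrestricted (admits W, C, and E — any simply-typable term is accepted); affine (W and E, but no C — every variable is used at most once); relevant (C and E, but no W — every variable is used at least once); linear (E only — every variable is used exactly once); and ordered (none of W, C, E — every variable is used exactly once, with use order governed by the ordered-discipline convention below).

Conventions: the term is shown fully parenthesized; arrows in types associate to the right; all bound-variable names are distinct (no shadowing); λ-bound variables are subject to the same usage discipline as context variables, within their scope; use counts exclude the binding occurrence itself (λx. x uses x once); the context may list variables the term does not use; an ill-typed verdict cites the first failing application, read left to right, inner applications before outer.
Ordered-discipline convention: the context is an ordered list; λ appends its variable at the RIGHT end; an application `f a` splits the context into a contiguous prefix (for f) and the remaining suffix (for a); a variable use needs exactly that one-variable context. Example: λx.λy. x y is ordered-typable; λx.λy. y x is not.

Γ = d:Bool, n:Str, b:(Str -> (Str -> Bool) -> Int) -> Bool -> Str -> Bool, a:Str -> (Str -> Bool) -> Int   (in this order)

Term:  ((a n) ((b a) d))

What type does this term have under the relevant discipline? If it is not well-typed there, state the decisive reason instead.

term : Int
variable uses: d ×1, n ×1, b ×1, a ×2
left-to-right use order: a, n, b, a, d
typing: well-typed — term : Int
summary: ordered ✗, linear ✗, affine ✗, relevant ✓, unrestricted ✓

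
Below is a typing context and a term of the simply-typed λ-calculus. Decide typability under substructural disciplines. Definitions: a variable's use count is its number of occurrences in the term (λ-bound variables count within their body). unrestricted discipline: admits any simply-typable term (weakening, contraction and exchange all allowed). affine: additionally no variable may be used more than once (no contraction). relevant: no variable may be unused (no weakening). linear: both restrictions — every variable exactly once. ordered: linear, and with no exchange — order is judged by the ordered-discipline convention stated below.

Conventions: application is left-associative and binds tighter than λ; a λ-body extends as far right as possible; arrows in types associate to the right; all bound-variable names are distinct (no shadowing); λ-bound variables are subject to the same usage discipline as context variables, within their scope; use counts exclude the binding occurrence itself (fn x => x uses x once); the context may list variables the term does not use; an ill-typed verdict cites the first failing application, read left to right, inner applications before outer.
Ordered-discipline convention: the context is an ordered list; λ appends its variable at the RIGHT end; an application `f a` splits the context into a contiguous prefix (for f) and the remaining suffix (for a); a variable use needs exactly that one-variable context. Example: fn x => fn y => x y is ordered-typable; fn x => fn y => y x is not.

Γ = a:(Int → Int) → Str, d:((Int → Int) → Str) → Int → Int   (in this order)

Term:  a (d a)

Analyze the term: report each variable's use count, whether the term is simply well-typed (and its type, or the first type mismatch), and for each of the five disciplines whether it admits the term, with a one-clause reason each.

counts: a=2, d=1
uses in reading order: a, d, a
typing: well-typed — term : Str
ordered ✗ (repeated use of a ×2)
linear ✗ (repeated use of a ×2)
affine ✗ (repeated use of a ×2)
relevant ✓ (every one of a, d appears)
unrestricted ✓ (typability at Str is all that's needed)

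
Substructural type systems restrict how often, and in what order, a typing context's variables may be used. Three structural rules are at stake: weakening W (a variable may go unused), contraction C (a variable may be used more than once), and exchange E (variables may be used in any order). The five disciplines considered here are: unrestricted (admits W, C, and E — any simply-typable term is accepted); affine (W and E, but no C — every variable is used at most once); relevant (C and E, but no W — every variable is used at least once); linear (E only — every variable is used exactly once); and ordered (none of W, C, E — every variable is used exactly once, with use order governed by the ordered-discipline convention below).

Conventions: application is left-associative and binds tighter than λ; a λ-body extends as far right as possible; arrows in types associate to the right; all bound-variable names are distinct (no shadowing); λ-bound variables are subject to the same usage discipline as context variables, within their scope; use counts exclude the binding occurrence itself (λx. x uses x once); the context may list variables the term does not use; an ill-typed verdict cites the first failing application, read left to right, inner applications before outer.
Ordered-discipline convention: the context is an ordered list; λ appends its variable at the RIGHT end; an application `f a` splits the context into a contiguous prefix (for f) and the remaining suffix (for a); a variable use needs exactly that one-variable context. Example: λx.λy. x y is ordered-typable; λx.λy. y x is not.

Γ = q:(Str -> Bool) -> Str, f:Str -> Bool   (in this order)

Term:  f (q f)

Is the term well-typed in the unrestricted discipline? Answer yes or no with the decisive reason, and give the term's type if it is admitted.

yes — simply typable at Bool; W, C, E all held; term : Bool
counts: q: 1×; f: 2×
order of uses: f, q, f
typing: well-typed at Bool
across the five disciplines: ordered ✗ · linear ✗ · affine ✗ · relevant ✓ · unrestricted ✓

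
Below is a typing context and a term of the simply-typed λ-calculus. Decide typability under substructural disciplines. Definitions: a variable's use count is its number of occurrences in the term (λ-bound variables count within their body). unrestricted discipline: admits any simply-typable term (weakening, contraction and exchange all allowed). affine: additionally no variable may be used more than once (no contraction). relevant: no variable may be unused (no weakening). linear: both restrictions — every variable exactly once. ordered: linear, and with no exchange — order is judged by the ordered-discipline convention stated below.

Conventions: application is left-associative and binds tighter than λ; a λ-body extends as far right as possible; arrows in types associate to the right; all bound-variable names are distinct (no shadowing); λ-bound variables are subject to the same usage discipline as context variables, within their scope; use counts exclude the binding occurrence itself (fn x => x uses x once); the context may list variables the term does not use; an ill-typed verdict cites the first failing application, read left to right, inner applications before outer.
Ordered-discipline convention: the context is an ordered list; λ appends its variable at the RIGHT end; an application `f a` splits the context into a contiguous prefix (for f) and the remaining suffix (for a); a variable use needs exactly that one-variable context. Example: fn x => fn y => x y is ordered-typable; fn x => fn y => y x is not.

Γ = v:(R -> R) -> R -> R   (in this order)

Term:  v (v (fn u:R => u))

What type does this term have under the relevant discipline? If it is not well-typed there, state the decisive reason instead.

term : R -> R
variable uses: v=2, u (bound)=1
use order (left to right): v, v, u
typing: the term checks, with type R -> R
all disciplines: ordered ✗ | linear ✗ | affine ✗ | relevant ✓ | unrestricted ✓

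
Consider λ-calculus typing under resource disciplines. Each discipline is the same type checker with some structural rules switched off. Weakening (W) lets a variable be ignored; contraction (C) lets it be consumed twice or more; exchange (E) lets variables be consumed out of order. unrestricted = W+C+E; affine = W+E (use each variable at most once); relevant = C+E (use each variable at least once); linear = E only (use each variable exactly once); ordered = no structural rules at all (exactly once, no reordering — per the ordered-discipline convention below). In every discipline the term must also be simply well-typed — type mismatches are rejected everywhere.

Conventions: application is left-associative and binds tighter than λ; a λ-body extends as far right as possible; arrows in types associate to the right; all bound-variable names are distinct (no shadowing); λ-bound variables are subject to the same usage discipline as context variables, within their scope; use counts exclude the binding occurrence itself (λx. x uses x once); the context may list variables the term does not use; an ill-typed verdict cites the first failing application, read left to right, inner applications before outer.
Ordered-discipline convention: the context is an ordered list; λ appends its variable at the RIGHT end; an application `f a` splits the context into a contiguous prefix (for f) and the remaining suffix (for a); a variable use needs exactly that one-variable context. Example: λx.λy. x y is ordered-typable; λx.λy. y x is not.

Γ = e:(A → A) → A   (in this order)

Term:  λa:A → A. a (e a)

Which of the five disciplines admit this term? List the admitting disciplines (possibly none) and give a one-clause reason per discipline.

admitting disciplines: relevant, unrestricted
variable uses: e: 1×; a [bound]: 2×
order of uses: a, e, a
typing: well-typed at (A → A) → A
ordered: ✗ — a ×2 used more than once (contraction)
linear: ✗ — a ×2 used more than once (contraction)
affine: ✗ — a ×2 used more than once (contraction)
relevant: ✓ — at least one use each (e, a)
unrestricted: ✓ — typability at (A → A) → A is all that's needed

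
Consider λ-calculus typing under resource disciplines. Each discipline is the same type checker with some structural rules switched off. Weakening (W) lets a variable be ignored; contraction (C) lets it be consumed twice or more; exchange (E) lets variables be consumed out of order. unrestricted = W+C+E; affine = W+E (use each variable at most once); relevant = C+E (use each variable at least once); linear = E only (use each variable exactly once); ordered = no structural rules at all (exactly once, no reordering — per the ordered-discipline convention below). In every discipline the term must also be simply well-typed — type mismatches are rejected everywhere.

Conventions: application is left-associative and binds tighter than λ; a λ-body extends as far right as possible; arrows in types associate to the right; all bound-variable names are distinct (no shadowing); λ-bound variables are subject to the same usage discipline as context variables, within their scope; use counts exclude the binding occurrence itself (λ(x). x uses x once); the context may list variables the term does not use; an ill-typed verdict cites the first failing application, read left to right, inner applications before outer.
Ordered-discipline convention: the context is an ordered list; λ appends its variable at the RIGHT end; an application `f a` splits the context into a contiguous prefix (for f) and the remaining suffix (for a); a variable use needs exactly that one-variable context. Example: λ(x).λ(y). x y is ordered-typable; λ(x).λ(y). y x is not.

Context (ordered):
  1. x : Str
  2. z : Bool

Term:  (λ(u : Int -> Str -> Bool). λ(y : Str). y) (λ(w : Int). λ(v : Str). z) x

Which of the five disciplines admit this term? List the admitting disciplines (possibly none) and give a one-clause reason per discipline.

admitted by: affine, unrestricted
counts: x: 1, z: 1, u [bound]: 0, y [bound]: 1, w [bound]: 0, v [bound]: 0
uses in reading order: y, z, x
typing: ✓ — Str
ordered: ✗, u, w, v never used (weakening)
linear: ✗, u, w, v never used (weakening)
affine: ✓, x, z, u, y, w, v: no repeats, contraction unneeded
relevant: ✗, u, w, v never used (weakening)
unrestricted: ✓, well-typed at Str; no restrictions here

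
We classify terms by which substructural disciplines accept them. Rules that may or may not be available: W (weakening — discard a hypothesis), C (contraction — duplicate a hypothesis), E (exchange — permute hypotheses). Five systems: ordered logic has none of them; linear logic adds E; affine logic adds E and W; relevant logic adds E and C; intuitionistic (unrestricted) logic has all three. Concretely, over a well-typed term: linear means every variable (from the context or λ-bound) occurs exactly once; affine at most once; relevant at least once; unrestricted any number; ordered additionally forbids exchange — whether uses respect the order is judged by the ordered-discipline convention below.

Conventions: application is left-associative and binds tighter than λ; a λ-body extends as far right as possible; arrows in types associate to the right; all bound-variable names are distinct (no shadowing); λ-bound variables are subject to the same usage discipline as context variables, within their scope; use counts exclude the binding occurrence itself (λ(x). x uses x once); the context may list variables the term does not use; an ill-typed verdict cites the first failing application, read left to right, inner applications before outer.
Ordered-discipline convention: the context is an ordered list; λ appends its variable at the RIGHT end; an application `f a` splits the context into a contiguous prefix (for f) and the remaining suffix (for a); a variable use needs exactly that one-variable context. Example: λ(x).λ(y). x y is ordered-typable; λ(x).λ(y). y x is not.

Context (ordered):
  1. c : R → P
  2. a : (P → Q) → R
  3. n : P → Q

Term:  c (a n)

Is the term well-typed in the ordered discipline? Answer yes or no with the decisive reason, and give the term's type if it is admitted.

yes — c, a, n: once each, no exchange needed; term : P
variable uses: c: 1×; a: 1×; n: 1×
use order (left to right): c, a, n
typing: ✓ — P
across the five disciplines: ordered ✓; linear ✓; affine ✓; relevant ✓; unrestricted ✓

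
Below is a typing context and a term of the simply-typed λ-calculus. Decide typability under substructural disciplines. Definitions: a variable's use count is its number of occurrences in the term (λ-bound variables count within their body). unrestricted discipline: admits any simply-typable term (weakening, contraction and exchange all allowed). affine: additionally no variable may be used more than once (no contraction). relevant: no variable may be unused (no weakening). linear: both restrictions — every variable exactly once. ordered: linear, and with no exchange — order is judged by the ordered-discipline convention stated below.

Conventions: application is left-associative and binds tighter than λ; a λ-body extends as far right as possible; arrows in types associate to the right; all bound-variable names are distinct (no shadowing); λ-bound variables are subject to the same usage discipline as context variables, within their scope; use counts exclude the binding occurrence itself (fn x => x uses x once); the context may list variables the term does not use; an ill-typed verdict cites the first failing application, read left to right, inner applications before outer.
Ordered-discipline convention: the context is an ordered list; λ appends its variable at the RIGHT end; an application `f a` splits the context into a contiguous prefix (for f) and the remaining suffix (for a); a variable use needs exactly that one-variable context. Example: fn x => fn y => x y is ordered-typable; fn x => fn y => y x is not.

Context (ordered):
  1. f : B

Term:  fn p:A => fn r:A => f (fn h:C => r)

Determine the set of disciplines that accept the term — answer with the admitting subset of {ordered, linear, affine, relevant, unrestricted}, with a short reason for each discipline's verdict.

admitting disciplines: none
counts: f: 1, p [bound]: 0, r [bound]: 1, h [bound]: 0
use order (left to right): f, r
typing: ill-typed: non-arrow in function slot: B
ordered: ✗, the type mismatch rejects it
linear: ✗, not simply typable
affine: ✗, fails simple typing
relevant: ✗, a type mismatch blocks all five
unrestricted: ✗, the type mismatch rejects it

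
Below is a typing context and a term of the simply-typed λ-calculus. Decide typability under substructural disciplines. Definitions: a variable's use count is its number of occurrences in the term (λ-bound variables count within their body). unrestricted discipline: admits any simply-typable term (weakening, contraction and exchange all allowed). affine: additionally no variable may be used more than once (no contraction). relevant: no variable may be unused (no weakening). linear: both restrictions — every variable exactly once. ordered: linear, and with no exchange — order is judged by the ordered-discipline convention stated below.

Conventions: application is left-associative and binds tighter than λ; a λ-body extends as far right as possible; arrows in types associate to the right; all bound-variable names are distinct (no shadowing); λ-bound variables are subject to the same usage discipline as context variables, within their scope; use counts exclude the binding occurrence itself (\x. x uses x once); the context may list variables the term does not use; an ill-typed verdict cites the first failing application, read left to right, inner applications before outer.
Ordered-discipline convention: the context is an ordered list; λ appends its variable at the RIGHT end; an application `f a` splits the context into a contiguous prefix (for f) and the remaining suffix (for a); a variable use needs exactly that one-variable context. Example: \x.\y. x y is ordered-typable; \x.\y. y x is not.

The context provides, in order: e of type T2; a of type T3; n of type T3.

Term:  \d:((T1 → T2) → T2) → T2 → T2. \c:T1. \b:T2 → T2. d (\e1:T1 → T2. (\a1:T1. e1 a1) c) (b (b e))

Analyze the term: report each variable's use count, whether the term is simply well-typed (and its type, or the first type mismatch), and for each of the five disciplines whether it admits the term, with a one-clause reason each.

usage: e: 1, a: 0, n: 0, d (bound): 1, c (bound): 1, b (bound): 2, e1 (bound): 1, a1 (bound): 1
order of uses: d, e1, a1, c, b, b, e
typing: well-typed — term : (((T1 → T2) → T2) → T2 → T2) → T1 → (T2 → T2) → T2
ordered: ✗ — repeated use of b ×2; needs weakening: a, n unused
linear: ✗ — repeated use of b ×2; needs weakening: a, n unused
affine: ✗ — repeated use of b ×2
relevant: ✗ — needs weakening: a, n unused
unrestricted: ✓ — type-checks ((((T1 → T2) → T2) → T2 → T2) → T1 → (T2 → T2) → T2) and nothing is barred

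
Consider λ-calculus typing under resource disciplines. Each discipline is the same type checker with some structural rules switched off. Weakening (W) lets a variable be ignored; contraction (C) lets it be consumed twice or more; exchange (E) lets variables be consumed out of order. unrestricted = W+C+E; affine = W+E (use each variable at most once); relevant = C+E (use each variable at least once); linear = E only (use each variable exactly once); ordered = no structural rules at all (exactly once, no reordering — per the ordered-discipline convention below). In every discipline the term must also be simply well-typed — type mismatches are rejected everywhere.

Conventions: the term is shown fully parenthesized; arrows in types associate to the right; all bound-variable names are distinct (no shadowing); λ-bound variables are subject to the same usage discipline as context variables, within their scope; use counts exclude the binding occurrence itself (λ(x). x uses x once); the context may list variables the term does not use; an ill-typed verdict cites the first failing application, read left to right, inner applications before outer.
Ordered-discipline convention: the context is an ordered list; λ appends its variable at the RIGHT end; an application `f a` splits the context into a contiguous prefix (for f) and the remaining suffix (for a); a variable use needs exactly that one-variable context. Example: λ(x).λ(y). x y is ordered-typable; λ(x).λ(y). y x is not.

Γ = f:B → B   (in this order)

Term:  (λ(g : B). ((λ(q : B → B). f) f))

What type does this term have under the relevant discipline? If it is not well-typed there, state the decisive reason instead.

not well-typed under relevant — needs weakening: g, q unused
usage: f: 2, g (bound): 0, q (bound): 0
use order (left to right): f, f
typing: ✓ — B → B → B
across the five disciplines: ordered ✗ · linear ✗ · affine ✗ · relevant ✗ · unrestricted ✓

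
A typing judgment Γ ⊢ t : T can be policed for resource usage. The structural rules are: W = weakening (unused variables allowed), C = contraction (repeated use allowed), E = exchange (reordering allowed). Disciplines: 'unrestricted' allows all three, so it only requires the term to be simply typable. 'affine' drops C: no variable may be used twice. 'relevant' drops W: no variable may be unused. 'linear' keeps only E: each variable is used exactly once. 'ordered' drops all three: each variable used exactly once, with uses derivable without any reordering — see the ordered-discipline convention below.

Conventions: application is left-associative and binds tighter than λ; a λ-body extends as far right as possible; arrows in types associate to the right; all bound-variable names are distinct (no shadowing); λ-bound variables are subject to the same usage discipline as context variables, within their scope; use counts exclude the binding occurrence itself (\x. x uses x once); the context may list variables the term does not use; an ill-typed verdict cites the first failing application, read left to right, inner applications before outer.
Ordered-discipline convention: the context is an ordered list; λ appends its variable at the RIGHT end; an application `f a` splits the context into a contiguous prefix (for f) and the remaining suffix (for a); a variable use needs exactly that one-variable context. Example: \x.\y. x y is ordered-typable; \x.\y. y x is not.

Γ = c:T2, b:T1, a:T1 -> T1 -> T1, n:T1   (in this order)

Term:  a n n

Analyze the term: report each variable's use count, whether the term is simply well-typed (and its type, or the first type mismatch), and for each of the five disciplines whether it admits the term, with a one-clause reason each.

counts: c: 0; b: 0; a: 1; n: 2
order of uses: a, n, n
typing: well-typed — term : T1
ordered: ✗ — repeated use of n ×2; c, b never used (weakening)
linear: ✗ — repeated use of n ×2; c, b never used (weakening)
affine: ✗ — repeated use of n ×2
relevant: ✗ — c, b never used (weakening)
unrestricted: ✓ — typability at T1 is all that's needed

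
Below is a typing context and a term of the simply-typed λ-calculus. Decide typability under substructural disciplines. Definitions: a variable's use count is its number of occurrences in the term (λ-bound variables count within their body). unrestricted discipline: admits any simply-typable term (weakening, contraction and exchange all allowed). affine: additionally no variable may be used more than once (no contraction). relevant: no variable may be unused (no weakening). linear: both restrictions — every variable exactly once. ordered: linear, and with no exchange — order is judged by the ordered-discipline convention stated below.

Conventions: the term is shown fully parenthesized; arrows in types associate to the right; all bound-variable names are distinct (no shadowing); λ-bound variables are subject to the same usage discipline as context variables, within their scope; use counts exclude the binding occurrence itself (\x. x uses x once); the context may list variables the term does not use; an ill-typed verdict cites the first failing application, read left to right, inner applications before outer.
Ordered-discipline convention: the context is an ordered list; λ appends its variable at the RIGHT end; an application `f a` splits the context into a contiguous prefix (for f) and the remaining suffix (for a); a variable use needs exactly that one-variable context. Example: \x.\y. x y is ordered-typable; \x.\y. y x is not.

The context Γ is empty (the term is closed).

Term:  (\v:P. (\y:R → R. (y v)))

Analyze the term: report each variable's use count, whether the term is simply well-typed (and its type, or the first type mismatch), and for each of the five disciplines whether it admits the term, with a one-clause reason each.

use counts: v (λ-bound) ×1, y (λ-bound) ×1
use order (left to right): y, v
typing: ill-typed: an argument P mismatches the expected R
ordered ✗ (the type mismatch rejects it)
linear ✗ (not simply typable)
affine ✗ (fails simple typing)
relevant ✗ (a type mismatch blocks all five)
unrestricted ✗ (the type mismatch rejects it)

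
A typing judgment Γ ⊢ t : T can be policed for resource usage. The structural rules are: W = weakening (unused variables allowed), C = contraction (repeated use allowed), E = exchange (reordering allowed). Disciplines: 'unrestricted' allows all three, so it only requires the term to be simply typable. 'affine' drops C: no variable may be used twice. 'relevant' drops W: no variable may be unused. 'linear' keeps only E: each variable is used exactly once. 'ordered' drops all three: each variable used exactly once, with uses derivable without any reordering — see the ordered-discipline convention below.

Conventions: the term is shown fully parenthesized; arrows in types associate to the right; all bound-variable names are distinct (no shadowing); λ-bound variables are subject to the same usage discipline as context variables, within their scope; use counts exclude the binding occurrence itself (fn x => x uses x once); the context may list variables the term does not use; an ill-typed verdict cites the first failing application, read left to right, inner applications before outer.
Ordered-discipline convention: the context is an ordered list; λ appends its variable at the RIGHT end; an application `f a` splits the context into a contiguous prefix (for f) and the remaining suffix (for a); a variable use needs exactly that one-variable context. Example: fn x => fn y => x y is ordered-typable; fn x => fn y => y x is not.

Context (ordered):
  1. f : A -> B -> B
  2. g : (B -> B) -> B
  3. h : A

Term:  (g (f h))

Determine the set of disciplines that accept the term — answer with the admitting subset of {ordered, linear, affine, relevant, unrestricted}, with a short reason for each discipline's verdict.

admitting disciplines: linear, affine, relevant, unrestricted
variable uses: f: 1, g: 1, h: 1
left-to-right use order: g, f, h
typing: ✓ — B
ordered: ✗, needs exchange: uses follow g, f, h
linear: ✓, f, g, h: one use apiece
affine: ✓, none of f, g, h used more than once
relevant: ✓, at least one use each (f, g, h)
unrestricted: ✓, well-typed at B; no restrictions here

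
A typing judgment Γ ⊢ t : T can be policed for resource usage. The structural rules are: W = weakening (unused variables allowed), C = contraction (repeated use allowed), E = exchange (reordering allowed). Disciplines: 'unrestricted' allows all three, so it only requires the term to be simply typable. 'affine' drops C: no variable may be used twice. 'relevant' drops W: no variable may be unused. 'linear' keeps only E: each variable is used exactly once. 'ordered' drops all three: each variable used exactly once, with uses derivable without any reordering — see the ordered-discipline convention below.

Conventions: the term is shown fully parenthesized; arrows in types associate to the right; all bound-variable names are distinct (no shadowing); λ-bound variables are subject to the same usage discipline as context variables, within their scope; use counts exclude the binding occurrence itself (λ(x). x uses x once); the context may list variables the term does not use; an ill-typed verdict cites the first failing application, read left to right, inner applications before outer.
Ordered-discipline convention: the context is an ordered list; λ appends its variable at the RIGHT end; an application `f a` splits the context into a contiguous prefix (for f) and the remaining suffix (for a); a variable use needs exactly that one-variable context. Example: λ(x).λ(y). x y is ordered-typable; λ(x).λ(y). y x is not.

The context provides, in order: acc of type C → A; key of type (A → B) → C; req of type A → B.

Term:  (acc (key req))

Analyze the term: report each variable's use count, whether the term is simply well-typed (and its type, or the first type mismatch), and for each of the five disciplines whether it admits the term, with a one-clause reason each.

counts: acc: 1; key: 1; req: 1
order of uses: acc, key, req
typing: ✓ — A
ordered: ✓ — single-use (acc, key, req), ordered derivation ok
linear: ✓ — single use per variable (acc, key, req)
affine: ✓ — none of acc, key, req used more than once
relevant: ✓ — acc, key, req: all used, weakening unneeded
unrestricted: ✓ — typability at A is all that's needed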